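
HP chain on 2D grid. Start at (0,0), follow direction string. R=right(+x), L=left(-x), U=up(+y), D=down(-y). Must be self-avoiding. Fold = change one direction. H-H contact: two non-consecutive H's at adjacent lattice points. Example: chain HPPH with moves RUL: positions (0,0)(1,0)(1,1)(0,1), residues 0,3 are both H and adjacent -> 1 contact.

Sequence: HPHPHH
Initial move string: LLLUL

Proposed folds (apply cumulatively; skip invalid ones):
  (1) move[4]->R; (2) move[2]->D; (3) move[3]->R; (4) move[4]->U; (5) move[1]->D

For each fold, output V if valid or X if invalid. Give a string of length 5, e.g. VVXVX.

Answer: VXXVV

Derivation:
Initial: LLLUL -> [(0, 0), (-1, 0), (-2, 0), (-3, 0), (-3, 1), (-4, 1)]
Fold 1: move[4]->R => LLLUR VALID
Fold 2: move[2]->D => LLDUR INVALID (collision), skipped
Fold 3: move[3]->R => LLLRR INVALID (collision), skipped
Fold 4: move[4]->U => LLLUU VALID
Fold 5: move[1]->D => LDLUU VALID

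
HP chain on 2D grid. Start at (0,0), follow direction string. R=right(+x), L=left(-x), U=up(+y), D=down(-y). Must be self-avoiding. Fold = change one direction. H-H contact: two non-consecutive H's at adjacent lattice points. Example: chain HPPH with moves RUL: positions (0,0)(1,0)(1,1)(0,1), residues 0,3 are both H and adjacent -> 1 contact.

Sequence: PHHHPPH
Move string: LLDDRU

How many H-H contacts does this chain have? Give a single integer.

Positions: [(0, 0), (-1, 0), (-2, 0), (-2, -1), (-2, -2), (-1, -2), (-1, -1)]
H-H contact: residue 1 @(-1,0) - residue 6 @(-1, -1)
H-H contact: residue 3 @(-2,-1) - residue 6 @(-1, -1)

Answer: 2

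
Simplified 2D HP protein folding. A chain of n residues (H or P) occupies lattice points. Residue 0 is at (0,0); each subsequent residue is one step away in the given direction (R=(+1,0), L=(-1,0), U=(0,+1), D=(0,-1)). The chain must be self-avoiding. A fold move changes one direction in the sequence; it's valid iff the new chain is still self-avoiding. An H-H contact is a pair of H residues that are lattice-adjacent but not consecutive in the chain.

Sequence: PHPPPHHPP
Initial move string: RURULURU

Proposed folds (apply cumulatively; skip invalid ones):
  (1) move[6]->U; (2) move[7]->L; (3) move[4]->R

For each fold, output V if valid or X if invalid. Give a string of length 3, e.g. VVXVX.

Answer: VVV

Derivation:
Initial: RURULURU -> [(0, 0), (1, 0), (1, 1), (2, 1), (2, 2), (1, 2), (1, 3), (2, 3), (2, 4)]
Fold 1: move[6]->U => RURULUUU VALID
Fold 2: move[7]->L => RURULUUL VALID
Fold 3: move[4]->R => RURURUUL VALID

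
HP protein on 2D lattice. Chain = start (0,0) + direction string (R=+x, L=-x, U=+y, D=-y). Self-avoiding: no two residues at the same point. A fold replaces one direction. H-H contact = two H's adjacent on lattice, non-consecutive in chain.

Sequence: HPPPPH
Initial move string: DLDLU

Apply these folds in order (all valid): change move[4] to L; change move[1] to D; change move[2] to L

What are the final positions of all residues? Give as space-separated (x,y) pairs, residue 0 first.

Initial moves: DLDLU
Fold: move[4]->L => DLDLL (positions: [(0, 0), (0, -1), (-1, -1), (-1, -2), (-2, -2), (-3, -2)])
Fold: move[1]->D => DDDLL (positions: [(0, 0), (0, -1), (0, -2), (0, -3), (-1, -3), (-2, -3)])
Fold: move[2]->L => DDLLL (positions: [(0, 0), (0, -1), (0, -2), (-1, -2), (-2, -2), (-3, -2)])

Answer: (0,0) (0,-1) (0,-2) (-1,-2) (-2,-2) (-3,-2)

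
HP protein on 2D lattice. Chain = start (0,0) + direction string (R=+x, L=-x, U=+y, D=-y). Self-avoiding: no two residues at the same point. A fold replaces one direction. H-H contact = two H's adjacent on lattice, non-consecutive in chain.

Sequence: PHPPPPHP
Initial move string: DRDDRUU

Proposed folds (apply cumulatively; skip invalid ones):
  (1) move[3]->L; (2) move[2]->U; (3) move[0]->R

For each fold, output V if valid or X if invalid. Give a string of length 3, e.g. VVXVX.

Initial: DRDDRUU -> [(0, 0), (0, -1), (1, -1), (1, -2), (1, -3), (2, -3), (2, -2), (2, -1)]
Fold 1: move[3]->L => DRDLRUU INVALID (collision), skipped
Fold 2: move[2]->U => DRUDRUU INVALID (collision), skipped
Fold 3: move[0]->R => RRDDRUU VALID

Answer: XXV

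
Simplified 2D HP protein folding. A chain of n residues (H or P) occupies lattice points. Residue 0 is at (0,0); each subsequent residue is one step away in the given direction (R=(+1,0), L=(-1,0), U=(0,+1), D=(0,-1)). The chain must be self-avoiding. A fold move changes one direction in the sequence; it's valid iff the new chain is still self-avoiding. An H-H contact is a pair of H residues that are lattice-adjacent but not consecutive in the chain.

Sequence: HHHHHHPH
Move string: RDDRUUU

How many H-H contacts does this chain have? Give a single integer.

Positions: [(0, 0), (1, 0), (1, -1), (1, -2), (2, -2), (2, -1), (2, 0), (2, 1)]
H-H contact: residue 2 @(1,-1) - residue 5 @(2, -1)

Answer: 1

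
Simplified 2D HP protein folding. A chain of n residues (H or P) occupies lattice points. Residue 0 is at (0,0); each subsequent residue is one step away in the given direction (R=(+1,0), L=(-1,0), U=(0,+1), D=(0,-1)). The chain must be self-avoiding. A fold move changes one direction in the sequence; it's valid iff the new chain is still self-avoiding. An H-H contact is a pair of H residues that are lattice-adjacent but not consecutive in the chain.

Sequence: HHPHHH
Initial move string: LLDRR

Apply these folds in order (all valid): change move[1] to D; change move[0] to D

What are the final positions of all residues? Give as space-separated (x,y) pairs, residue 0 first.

Answer: (0,0) (0,-1) (0,-2) (0,-3) (1,-3) (2,-3)

Derivation:
Initial moves: LLDRR
Fold: move[1]->D => LDDRR (positions: [(0, 0), (-1, 0), (-1, -1), (-1, -2), (0, -2), (1, -2)])
Fold: move[0]->D => DDDRR (positions: [(0, 0), (0, -1), (0, -2), (0, -3), (1, -3), (2, -3)])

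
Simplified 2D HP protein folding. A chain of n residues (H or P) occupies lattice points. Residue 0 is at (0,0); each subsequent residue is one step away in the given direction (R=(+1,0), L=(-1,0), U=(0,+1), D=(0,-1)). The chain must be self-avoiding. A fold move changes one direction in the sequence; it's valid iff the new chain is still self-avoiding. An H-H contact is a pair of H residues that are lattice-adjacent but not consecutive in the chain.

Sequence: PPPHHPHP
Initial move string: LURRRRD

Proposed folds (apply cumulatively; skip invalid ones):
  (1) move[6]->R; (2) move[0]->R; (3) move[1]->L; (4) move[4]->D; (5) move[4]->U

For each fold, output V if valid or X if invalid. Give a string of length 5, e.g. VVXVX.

Initial: LURRRRD -> [(0, 0), (-1, 0), (-1, 1), (0, 1), (1, 1), (2, 1), (3, 1), (3, 0)]
Fold 1: move[6]->R => LURRRRR VALID
Fold 2: move[0]->R => RURRRRR VALID
Fold 3: move[1]->L => RLRRRRR INVALID (collision), skipped
Fold 4: move[4]->D => RURRDRR VALID
Fold 5: move[4]->U => RURRURR VALID

Answer: VVXVV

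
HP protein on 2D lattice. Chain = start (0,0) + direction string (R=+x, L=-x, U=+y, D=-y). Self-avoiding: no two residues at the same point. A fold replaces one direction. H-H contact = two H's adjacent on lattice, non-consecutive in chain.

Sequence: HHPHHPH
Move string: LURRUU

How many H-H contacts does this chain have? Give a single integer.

Positions: [(0, 0), (-1, 0), (-1, 1), (0, 1), (1, 1), (1, 2), (1, 3)]
H-H contact: residue 0 @(0,0) - residue 3 @(0, 1)

Answer: 1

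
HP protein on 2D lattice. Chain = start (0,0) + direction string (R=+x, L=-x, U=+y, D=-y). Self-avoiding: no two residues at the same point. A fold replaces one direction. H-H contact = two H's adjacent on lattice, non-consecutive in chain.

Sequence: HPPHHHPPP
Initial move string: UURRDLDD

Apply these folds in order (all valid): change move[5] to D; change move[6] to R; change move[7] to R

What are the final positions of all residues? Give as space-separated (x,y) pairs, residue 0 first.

Answer: (0,0) (0,1) (0,2) (1,2) (2,2) (2,1) (2,0) (3,0) (4,0)

Derivation:
Initial moves: UURRDLDD
Fold: move[5]->D => UURRDDDD (positions: [(0, 0), (0, 1), (0, 2), (1, 2), (2, 2), (2, 1), (2, 0), (2, -1), (2, -2)])
Fold: move[6]->R => UURRDDRD (positions: [(0, 0), (0, 1), (0, 2), (1, 2), (2, 2), (2, 1), (2, 0), (3, 0), (3, -1)])
Fold: move[7]->R => UURRDDRR (positions: [(0, 0), (0, 1), (0, 2), (1, 2), (2, 2), (2, 1), (2, 0), (3, 0), (4, 0)])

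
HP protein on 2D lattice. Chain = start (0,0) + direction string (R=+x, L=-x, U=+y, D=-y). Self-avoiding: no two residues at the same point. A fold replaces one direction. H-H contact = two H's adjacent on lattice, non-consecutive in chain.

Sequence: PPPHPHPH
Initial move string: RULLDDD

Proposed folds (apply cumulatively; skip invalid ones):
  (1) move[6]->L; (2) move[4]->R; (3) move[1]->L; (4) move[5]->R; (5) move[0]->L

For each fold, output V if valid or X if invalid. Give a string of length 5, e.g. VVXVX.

Answer: VXXXV

Derivation:
Initial: RULLDDD -> [(0, 0), (1, 0), (1, 1), (0, 1), (-1, 1), (-1, 0), (-1, -1), (-1, -2)]
Fold 1: move[6]->L => RULLDDL VALID
Fold 2: move[4]->R => RULLRDL INVALID (collision), skipped
Fold 3: move[1]->L => RLLLDDL INVALID (collision), skipped
Fold 4: move[5]->R => RULLDRL INVALID (collision), skipped
Fold 5: move[0]->L => LULLDDL VALID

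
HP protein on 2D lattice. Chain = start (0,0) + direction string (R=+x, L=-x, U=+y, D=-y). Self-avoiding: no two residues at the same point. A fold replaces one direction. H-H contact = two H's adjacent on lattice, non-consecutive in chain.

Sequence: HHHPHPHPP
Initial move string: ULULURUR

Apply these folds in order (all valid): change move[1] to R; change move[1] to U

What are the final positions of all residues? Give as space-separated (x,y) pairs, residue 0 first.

Answer: (0,0) (0,1) (0,2) (0,3) (-1,3) (-1,4) (0,4) (0,5) (1,5)

Derivation:
Initial moves: ULULURUR
Fold: move[1]->R => URULURUR (positions: [(0, 0), (0, 1), (1, 1), (1, 2), (0, 2), (0, 3), (1, 3), (1, 4), (2, 4)])
Fold: move[1]->U => UUULURUR (positions: [(0, 0), (0, 1), (0, 2), (0, 3), (-1, 3), (-1, 4), (0, 4), (0, 5), (1, 5)])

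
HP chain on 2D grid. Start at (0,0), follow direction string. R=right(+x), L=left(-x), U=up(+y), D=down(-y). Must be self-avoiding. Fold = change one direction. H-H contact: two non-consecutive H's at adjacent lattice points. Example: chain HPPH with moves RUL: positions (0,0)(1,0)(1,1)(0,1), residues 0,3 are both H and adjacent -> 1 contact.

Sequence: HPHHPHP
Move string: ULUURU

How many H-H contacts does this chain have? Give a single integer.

Positions: [(0, 0), (0, 1), (-1, 1), (-1, 2), (-1, 3), (0, 3), (0, 4)]
No H-H contacts found.

Answer: 0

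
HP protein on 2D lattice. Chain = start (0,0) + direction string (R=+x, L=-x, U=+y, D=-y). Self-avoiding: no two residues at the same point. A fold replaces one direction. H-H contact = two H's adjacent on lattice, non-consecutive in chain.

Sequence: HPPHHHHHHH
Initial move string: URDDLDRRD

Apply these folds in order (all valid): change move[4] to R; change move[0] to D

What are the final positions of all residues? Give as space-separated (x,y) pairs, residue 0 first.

Initial moves: URDDLDRRD
Fold: move[4]->R => URDDRDRRD (positions: [(0, 0), (0, 1), (1, 1), (1, 0), (1, -1), (2, -1), (2, -2), (3, -2), (4, -2), (4, -3)])
Fold: move[0]->D => DRDDRDRRD (positions: [(0, 0), (0, -1), (1, -1), (1, -2), (1, -3), (2, -3), (2, -4), (3, -4), (4, -4), (4, -5)])

Answer: (0,0) (0,-1) (1,-1) (1,-2) (1,-3) (2,-3) (2,-4) (3,-4) (4,-4) (4,-5)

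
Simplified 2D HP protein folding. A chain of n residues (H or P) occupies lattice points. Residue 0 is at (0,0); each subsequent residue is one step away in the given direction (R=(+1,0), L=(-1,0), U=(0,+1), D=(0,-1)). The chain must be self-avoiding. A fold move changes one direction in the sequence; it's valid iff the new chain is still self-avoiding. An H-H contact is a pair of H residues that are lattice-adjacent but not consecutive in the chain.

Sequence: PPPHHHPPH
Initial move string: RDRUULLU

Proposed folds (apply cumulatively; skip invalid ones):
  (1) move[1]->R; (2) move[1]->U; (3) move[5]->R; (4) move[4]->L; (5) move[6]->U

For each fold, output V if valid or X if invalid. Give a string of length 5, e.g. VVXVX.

Initial: RDRUULLU -> [(0, 0), (1, 0), (1, -1), (2, -1), (2, 0), (2, 1), (1, 1), (0, 1), (0, 2)]
Fold 1: move[1]->R => RRRUULLU VALID
Fold 2: move[1]->U => RURUULLU VALID
Fold 3: move[5]->R => RURUURLU INVALID (collision), skipped
Fold 4: move[4]->L => RURULLLU VALID
Fold 5: move[6]->U => RURULLUU VALID

Answer: VVXVV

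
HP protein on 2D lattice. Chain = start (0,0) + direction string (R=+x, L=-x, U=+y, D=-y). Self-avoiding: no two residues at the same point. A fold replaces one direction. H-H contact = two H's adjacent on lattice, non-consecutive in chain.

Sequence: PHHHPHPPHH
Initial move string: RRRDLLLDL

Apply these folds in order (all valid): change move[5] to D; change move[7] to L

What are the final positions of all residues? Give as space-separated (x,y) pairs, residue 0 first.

Initial moves: RRRDLLLDL
Fold: move[5]->D => RRRDLDLDL (positions: [(0, 0), (1, 0), (2, 0), (3, 0), (3, -1), (2, -1), (2, -2), (1, -2), (1, -3), (0, -3)])
Fold: move[7]->L => RRRDLDLLL (positions: [(0, 0), (1, 0), (2, 0), (3, 0), (3, -1), (2, -1), (2, -2), (1, -2), (0, -2), (-1, -2)])

Answer: (0,0) (1,0) (2,0) (3,0) (3,-1) (2,-1) (2,-2) (1,-2) (0,-2) (-1,-2)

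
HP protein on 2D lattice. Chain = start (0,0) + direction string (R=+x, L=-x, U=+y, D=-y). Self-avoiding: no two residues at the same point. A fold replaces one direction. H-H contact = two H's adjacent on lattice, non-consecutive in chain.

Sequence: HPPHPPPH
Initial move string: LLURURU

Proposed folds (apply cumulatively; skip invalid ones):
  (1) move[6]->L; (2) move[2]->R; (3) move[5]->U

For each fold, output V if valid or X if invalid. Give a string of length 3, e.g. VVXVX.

Answer: XXV

Derivation:
Initial: LLURURU -> [(0, 0), (-1, 0), (-2, 0), (-2, 1), (-1, 1), (-1, 2), (0, 2), (0, 3)]
Fold 1: move[6]->L => LLURURL INVALID (collision), skipped
Fold 2: move[2]->R => LLRRURU INVALID (collision), skipped
Fold 3: move[5]->U => LLURUUU VALID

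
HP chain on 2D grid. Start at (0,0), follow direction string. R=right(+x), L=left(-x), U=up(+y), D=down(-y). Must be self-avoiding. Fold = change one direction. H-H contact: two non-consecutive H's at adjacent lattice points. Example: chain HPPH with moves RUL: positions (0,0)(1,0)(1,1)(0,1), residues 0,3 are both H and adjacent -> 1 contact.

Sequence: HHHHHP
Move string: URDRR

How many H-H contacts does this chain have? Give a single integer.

Positions: [(0, 0), (0, 1), (1, 1), (1, 0), (2, 0), (3, 0)]
H-H contact: residue 0 @(0,0) - residue 3 @(1, 0)

Answer: 1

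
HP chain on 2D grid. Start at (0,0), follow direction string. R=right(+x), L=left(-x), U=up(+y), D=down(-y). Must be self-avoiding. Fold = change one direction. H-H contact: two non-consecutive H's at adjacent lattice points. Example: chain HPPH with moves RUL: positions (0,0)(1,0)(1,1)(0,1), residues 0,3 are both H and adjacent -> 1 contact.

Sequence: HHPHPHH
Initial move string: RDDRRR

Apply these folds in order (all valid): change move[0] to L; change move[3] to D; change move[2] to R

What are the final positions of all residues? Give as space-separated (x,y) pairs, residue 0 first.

Answer: (0,0) (-1,0) (-1,-1) (0,-1) (0,-2) (1,-2) (2,-2)

Derivation:
Initial moves: RDDRRR
Fold: move[0]->L => LDDRRR (positions: [(0, 0), (-1, 0), (-1, -1), (-1, -2), (0, -2), (1, -2), (2, -2)])
Fold: move[3]->D => LDDDRR (positions: [(0, 0), (-1, 0), (-1, -1), (-1, -2), (-1, -3), (0, -3), (1, -3)])
Fold: move[2]->R => LDRDRR (positions: [(0, 0), (-1, 0), (-1, -1), (0, -1), (0, -2), (1, -2), (2, -2)])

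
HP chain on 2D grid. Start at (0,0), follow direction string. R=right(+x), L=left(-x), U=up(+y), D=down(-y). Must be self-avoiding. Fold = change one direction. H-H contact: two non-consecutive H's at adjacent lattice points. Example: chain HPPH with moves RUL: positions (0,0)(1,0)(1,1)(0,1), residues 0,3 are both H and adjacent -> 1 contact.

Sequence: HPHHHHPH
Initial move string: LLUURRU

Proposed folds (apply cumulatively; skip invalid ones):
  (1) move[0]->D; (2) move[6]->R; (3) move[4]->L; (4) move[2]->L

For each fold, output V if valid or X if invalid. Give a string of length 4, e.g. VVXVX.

Answer: VVXX

Derivation:
Initial: LLUURRU -> [(0, 0), (-1, 0), (-2, 0), (-2, 1), (-2, 2), (-1, 2), (0, 2), (0, 3)]
Fold 1: move[0]->D => DLUURRU VALID
Fold 2: move[6]->R => DLUURRR VALID
Fold 3: move[4]->L => DLUULRR INVALID (collision), skipped
Fold 4: move[2]->L => DLLURRR INVALID (collision), skipped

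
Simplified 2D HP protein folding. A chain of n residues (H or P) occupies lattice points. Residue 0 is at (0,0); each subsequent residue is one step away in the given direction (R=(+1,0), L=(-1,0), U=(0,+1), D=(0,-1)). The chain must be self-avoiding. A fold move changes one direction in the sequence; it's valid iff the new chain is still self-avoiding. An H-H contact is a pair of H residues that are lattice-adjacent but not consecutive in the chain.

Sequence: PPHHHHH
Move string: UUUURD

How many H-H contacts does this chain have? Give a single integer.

Positions: [(0, 0), (0, 1), (0, 2), (0, 3), (0, 4), (1, 4), (1, 3)]
H-H contact: residue 3 @(0,3) - residue 6 @(1, 3)

Answer: 1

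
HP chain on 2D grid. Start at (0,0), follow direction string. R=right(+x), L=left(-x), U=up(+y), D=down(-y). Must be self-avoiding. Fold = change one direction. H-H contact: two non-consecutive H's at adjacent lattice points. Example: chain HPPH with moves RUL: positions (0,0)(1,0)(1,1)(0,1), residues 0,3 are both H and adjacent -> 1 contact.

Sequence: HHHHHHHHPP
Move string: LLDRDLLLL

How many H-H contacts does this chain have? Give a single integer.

Positions: [(0, 0), (-1, 0), (-2, 0), (-2, -1), (-1, -1), (-1, -2), (-2, -2), (-3, -2), (-4, -2), (-5, -2)]
H-H contact: residue 1 @(-1,0) - residue 4 @(-1, -1)
H-H contact: residue 3 @(-2,-1) - residue 6 @(-2, -2)

Answer: 2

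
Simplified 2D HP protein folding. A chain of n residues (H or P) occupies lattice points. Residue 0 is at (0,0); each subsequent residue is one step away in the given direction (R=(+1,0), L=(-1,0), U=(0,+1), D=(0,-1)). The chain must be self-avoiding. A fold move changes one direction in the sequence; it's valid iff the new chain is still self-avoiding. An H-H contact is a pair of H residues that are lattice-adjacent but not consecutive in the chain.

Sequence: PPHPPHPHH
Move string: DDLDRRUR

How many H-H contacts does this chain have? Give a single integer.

Answer: 2

Derivation:
Positions: [(0, 0), (0, -1), (0, -2), (-1, -2), (-1, -3), (0, -3), (1, -3), (1, -2), (2, -2)]
H-H contact: residue 2 @(0,-2) - residue 7 @(1, -2)
H-H contact: residue 2 @(0,-2) - residue 5 @(0, -3)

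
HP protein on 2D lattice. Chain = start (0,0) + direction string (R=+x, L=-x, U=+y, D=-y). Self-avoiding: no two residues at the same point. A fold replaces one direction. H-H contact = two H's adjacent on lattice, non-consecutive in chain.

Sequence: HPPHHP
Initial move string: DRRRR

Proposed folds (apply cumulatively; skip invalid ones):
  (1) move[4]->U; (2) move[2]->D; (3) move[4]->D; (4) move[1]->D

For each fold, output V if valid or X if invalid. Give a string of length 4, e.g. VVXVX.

Initial: DRRRR -> [(0, 0), (0, -1), (1, -1), (2, -1), (3, -1), (4, -1)]
Fold 1: move[4]->U => DRRRU VALID
Fold 2: move[2]->D => DRDRU VALID
Fold 3: move[4]->D => DRDRD VALID
Fold 4: move[1]->D => DDDRD VALID

Answer: VVVV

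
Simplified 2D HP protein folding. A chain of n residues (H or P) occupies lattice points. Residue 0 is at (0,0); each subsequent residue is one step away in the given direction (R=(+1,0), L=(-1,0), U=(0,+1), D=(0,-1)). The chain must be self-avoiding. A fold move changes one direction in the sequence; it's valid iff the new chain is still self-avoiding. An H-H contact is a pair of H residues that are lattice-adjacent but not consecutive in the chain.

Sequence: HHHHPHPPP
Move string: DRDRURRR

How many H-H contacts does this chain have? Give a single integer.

Positions: [(0, 0), (0, -1), (1, -1), (1, -2), (2, -2), (2, -1), (3, -1), (4, -1), (5, -1)]
H-H contact: residue 2 @(1,-1) - residue 5 @(2, -1)

Answer: 1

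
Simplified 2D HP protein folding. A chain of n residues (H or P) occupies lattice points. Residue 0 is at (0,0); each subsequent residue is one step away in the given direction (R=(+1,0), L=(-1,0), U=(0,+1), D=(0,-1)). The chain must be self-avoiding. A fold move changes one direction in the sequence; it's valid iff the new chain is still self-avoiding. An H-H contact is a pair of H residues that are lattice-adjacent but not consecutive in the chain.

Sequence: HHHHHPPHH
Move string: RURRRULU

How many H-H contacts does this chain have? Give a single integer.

Positions: [(0, 0), (1, 0), (1, 1), (2, 1), (3, 1), (4, 1), (4, 2), (3, 2), (3, 3)]
H-H contact: residue 4 @(3,1) - residue 7 @(3, 2)

Answer: 1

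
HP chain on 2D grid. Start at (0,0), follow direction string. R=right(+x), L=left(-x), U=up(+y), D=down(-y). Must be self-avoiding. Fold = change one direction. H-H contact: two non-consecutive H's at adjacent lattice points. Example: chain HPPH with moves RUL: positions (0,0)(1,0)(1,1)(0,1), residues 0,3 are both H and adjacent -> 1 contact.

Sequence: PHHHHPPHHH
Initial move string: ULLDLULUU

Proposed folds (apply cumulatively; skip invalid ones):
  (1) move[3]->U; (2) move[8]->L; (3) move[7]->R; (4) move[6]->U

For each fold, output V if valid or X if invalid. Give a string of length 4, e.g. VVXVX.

Initial: ULLDLULUU -> [(0, 0), (0, 1), (-1, 1), (-2, 1), (-2, 0), (-3, 0), (-3, 1), (-4, 1), (-4, 2), (-4, 3)]
Fold 1: move[3]->U => ULLULULUU VALID
Fold 2: move[8]->L => ULLULULUL VALID
Fold 3: move[7]->R => ULLULULRL INVALID (collision), skipped
Fold 4: move[6]->U => ULLULUUUL VALID

Answer: VVXV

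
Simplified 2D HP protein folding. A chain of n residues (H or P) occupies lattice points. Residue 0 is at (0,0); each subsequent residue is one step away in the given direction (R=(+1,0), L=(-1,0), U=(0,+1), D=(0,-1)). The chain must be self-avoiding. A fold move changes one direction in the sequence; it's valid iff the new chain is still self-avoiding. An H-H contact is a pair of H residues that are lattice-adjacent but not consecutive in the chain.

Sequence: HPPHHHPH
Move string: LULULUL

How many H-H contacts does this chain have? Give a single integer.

Answer: 0

Derivation:
Positions: [(0, 0), (-1, 0), (-1, 1), (-2, 1), (-2, 2), (-3, 2), (-3, 3), (-4, 3)]
No H-H contacts found.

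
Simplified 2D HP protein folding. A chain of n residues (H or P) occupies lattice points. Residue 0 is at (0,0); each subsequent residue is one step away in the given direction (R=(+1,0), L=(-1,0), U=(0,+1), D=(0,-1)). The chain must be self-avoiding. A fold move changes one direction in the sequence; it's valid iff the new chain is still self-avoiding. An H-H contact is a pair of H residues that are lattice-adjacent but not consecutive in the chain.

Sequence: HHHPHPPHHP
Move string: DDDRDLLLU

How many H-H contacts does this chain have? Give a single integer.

Positions: [(0, 0), (0, -1), (0, -2), (0, -3), (1, -3), (1, -4), (0, -4), (-1, -4), (-2, -4), (-2, -3)]
No H-H contacts found.

Answer: 0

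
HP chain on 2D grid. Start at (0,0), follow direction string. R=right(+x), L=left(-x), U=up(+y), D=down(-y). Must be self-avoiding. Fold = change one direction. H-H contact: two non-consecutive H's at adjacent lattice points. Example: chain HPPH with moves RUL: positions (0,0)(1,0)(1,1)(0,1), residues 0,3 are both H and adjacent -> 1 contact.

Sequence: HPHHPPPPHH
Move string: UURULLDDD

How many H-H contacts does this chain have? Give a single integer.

Positions: [(0, 0), (0, 1), (0, 2), (1, 2), (1, 3), (0, 3), (-1, 3), (-1, 2), (-1, 1), (-1, 0)]
H-H contact: residue 0 @(0,0) - residue 9 @(-1, 0)

Answer: 1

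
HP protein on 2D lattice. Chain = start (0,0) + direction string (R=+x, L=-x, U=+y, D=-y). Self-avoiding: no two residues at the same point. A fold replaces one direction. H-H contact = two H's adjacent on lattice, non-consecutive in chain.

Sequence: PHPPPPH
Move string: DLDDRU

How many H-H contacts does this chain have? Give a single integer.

Answer: 1

Derivation:
Positions: [(0, 0), (0, -1), (-1, -1), (-1, -2), (-1, -3), (0, -3), (0, -2)]
H-H contact: residue 1 @(0,-1) - residue 6 @(0, -2)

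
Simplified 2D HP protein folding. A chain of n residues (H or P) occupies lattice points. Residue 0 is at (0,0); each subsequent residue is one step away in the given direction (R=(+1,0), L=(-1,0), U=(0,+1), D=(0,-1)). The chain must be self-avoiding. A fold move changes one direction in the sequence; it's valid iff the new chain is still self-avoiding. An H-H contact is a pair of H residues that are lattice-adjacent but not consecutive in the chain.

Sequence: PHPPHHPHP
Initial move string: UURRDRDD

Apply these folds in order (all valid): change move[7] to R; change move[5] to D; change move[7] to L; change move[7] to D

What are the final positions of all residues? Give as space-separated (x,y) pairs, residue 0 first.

Initial moves: UURRDRDD
Fold: move[7]->R => UURRDRDR (positions: [(0, 0), (0, 1), (0, 2), (1, 2), (2, 2), (2, 1), (3, 1), (3, 0), (4, 0)])
Fold: move[5]->D => UURRDDDR (positions: [(0, 0), (0, 1), (0, 2), (1, 2), (2, 2), (2, 1), (2, 0), (2, -1), (3, -1)])
Fold: move[7]->L => UURRDDDL (positions: [(0, 0), (0, 1), (0, 2), (1, 2), (2, 2), (2, 1), (2, 0), (2, -1), (1, -1)])
Fold: move[7]->D => UURRDDDD (positions: [(0, 0), (0, 1), (0, 2), (1, 2), (2, 2), (2, 1), (2, 0), (2, -1), (2, -2)])

Answer: (0,0) (0,1) (0,2) (1,2) (2,2) (2,1) (2,0) (2,-1) (2,-2)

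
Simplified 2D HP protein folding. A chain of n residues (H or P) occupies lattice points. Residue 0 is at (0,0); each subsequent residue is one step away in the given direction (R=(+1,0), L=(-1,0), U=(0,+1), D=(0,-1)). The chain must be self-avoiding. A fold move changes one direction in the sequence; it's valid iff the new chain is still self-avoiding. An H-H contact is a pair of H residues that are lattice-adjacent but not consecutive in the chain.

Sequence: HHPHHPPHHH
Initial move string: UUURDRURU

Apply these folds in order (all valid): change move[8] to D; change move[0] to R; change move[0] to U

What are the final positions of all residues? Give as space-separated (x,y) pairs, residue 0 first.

Answer: (0,0) (0,1) (0,2) (0,3) (1,3) (1,2) (2,2) (2,3) (3,3) (3,2)

Derivation:
Initial moves: UUURDRURU
Fold: move[8]->D => UUURDRURD (positions: [(0, 0), (0, 1), (0, 2), (0, 3), (1, 3), (1, 2), (2, 2), (2, 3), (3, 3), (3, 2)])
Fold: move[0]->R => RUURDRURD (positions: [(0, 0), (1, 0), (1, 1), (1, 2), (2, 2), (2, 1), (3, 1), (3, 2), (4, 2), (4, 1)])
Fold: move[0]->U => UUURDRURD (positions: [(0, 0), (0, 1), (0, 2), (0, 3), (1, 3), (1, 2), (2, 2), (2, 3), (3, 3), (3, 2)])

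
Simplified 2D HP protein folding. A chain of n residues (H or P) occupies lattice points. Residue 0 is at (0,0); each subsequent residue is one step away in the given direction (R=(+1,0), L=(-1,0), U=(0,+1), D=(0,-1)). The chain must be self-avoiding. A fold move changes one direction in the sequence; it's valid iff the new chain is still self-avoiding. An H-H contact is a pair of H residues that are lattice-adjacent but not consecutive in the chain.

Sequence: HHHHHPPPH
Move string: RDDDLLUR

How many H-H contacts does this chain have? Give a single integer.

Answer: 1

Derivation:
Positions: [(0, 0), (1, 0), (1, -1), (1, -2), (1, -3), (0, -3), (-1, -3), (-1, -2), (0, -2)]
H-H contact: residue 3 @(1,-2) - residue 8 @(0, -2)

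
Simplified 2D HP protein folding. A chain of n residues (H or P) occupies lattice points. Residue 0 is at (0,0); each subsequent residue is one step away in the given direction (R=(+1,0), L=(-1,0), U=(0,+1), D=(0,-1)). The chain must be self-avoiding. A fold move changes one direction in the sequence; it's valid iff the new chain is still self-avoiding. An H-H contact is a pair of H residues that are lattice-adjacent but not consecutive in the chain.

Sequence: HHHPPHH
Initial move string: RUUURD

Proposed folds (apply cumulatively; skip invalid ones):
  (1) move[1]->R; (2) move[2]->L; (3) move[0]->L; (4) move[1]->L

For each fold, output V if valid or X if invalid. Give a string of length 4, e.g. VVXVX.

Initial: RUUURD -> [(0, 0), (1, 0), (1, 1), (1, 2), (1, 3), (2, 3), (2, 2)]
Fold 1: move[1]->R => RRUURD VALID
Fold 2: move[2]->L => RRLURD INVALID (collision), skipped
Fold 3: move[0]->L => LRUURD INVALID (collision), skipped
Fold 4: move[1]->L => RLUURD INVALID (collision), skipped

Answer: VXXX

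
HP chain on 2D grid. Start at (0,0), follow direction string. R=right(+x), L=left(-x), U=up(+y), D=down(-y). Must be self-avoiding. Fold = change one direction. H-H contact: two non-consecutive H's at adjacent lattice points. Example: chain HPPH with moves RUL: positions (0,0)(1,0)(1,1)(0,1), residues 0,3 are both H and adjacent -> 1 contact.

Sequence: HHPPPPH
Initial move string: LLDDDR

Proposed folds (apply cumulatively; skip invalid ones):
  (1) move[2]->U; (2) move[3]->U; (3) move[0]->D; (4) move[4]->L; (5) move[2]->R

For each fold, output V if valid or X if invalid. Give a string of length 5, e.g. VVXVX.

Answer: XXVXX

Derivation:
Initial: LLDDDR -> [(0, 0), (-1, 0), (-2, 0), (-2, -1), (-2, -2), (-2, -3), (-1, -3)]
Fold 1: move[2]->U => LLUDDR INVALID (collision), skipped
Fold 2: move[3]->U => LLDUDR INVALID (collision), skipped
Fold 3: move[0]->D => DLDDDR VALID
Fold 4: move[4]->L => DLDDLR INVALID (collision), skipped
Fold 5: move[2]->R => DLRDDR INVALID (collision), skipped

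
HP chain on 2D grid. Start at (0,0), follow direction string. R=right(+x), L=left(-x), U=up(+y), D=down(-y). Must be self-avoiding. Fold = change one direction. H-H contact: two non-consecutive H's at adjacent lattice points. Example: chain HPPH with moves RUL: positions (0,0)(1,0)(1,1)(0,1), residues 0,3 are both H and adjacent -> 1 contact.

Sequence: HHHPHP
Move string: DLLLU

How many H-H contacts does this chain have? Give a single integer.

Answer: 0

Derivation:
Positions: [(0, 0), (0, -1), (-1, -1), (-2, -1), (-3, -1), (-3, 0)]
No H-H contacts found.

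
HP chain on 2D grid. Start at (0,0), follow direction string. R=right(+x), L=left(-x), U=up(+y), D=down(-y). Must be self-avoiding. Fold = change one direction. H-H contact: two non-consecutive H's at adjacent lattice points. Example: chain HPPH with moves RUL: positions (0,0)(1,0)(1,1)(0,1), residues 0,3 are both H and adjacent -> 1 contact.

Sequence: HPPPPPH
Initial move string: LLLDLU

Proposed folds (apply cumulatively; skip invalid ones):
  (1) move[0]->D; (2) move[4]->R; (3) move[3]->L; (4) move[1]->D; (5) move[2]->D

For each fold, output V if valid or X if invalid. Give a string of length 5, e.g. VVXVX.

Answer: VXVVV

Derivation:
Initial: LLLDLU -> [(0, 0), (-1, 0), (-2, 0), (-3, 0), (-3, -1), (-4, -1), (-4, 0)]
Fold 1: move[0]->D => DLLDLU VALID
Fold 2: move[4]->R => DLLDRU INVALID (collision), skipped
Fold 3: move[3]->L => DLLLLU VALID
Fold 4: move[1]->D => DDLLLU VALID
Fold 5: move[2]->D => DDDLLU VALID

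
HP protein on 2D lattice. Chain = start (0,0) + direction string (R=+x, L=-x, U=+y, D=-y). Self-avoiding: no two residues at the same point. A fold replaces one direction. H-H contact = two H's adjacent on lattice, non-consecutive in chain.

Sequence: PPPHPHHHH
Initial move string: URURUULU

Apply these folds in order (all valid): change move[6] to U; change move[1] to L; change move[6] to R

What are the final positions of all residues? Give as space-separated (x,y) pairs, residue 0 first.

Initial moves: URURUULU
Fold: move[6]->U => URURUUUU (positions: [(0, 0), (0, 1), (1, 1), (1, 2), (2, 2), (2, 3), (2, 4), (2, 5), (2, 6)])
Fold: move[1]->L => ULURUUUU (positions: [(0, 0), (0, 1), (-1, 1), (-1, 2), (0, 2), (0, 3), (0, 4), (0, 5), (0, 6)])
Fold: move[6]->R => ULURUURU (positions: [(0, 0), (0, 1), (-1, 1), (-1, 2), (0, 2), (0, 3), (0, 4), (1, 4), (1, 5)])

Answer: (0,0) (0,1) (-1,1) (-1,2) (0,2) (0,3) (0,4) (1,4) (1,5)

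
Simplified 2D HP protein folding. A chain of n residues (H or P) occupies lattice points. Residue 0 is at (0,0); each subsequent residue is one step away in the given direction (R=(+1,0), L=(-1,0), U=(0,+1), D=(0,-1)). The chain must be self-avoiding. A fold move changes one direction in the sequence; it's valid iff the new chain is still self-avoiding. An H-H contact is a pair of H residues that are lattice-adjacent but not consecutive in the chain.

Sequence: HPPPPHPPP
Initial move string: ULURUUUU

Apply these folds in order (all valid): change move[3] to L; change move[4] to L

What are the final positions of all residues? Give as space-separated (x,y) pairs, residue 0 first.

Initial moves: ULURUUUU
Fold: move[3]->L => ULULUUUU (positions: [(0, 0), (0, 1), (-1, 1), (-1, 2), (-2, 2), (-2, 3), (-2, 4), (-2, 5), (-2, 6)])
Fold: move[4]->L => ULULLUUU (positions: [(0, 0), (0, 1), (-1, 1), (-1, 2), (-2, 2), (-3, 2), (-3, 3), (-3, 4), (-3, 5)])

Answer: (0,0) (0,1) (-1,1) (-1,2) (-2,2) (-3,2) (-3,3) (-3,4) (-3,5)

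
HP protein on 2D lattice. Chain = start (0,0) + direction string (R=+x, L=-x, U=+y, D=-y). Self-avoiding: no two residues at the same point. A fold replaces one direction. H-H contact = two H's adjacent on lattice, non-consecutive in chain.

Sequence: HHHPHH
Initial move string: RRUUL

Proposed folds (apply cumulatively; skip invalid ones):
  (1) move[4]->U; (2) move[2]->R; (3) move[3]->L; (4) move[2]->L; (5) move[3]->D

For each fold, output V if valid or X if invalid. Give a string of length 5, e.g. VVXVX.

Initial: RRUUL -> [(0, 0), (1, 0), (2, 0), (2, 1), (2, 2), (1, 2)]
Fold 1: move[4]->U => RRUUU VALID
Fold 2: move[2]->R => RRRUU VALID
Fold 3: move[3]->L => RRRLU INVALID (collision), skipped
Fold 4: move[2]->L => RRLUU INVALID (collision), skipped
Fold 5: move[3]->D => RRRDU INVALID (collision), skipped

Answer: VVXXX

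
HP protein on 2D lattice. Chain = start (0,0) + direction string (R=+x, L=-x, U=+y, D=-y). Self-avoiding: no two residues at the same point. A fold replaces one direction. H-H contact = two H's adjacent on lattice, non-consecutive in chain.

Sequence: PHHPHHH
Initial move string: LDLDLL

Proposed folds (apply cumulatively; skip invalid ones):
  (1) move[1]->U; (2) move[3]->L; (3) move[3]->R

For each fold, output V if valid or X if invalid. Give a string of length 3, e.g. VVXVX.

Initial: LDLDLL -> [(0, 0), (-1, 0), (-1, -1), (-2, -1), (-2, -2), (-3, -2), (-4, -2)]
Fold 1: move[1]->U => LULDLL VALID
Fold 2: move[3]->L => LULLLL VALID
Fold 3: move[3]->R => LULRLL INVALID (collision), skipped

Answer: VVX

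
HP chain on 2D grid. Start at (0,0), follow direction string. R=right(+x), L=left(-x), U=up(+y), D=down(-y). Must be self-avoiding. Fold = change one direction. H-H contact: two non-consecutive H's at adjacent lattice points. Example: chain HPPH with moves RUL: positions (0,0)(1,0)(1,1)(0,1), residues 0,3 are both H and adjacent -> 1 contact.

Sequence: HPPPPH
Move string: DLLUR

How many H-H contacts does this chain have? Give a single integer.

Positions: [(0, 0), (0, -1), (-1, -1), (-2, -1), (-2, 0), (-1, 0)]
H-H contact: residue 0 @(0,0) - residue 5 @(-1, 0)

Answer: 1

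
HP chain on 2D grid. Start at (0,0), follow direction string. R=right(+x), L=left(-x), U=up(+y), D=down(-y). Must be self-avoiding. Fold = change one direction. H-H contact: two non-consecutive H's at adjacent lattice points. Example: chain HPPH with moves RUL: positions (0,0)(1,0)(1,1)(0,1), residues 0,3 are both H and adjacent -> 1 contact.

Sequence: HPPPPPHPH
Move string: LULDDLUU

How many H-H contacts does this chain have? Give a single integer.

Answer: 0

Derivation:
Positions: [(0, 0), (-1, 0), (-1, 1), (-2, 1), (-2, 0), (-2, -1), (-3, -1), (-3, 0), (-3, 1)]
No H-H contacts found.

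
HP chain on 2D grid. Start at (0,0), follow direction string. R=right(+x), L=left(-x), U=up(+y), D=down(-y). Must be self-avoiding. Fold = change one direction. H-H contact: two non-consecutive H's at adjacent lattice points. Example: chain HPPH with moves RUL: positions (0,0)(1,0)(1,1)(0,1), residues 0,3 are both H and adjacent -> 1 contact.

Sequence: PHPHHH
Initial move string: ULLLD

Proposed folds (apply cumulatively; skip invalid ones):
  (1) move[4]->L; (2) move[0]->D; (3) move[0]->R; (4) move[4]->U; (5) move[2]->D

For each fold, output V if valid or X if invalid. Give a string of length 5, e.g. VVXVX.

Initial: ULLLD -> [(0, 0), (0, 1), (-1, 1), (-2, 1), (-3, 1), (-3, 0)]
Fold 1: move[4]->L => ULLLL VALID
Fold 2: move[0]->D => DLLLL VALID
Fold 3: move[0]->R => RLLLL INVALID (collision), skipped
Fold 4: move[4]->U => DLLLU VALID
Fold 5: move[2]->D => DLDLU VALID

Answer: VVXVV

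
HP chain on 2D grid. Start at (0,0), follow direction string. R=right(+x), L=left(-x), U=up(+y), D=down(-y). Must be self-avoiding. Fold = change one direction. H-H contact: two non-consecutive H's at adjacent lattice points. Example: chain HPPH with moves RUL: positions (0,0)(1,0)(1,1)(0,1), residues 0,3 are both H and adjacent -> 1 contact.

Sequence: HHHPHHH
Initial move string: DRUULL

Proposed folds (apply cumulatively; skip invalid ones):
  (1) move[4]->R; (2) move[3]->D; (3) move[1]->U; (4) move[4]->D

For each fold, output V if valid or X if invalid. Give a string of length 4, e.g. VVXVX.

Initial: DRUULL -> [(0, 0), (0, -1), (1, -1), (1, 0), (1, 1), (0, 1), (-1, 1)]
Fold 1: move[4]->R => DRUURL INVALID (collision), skipped
Fold 2: move[3]->D => DRUDLL INVALID (collision), skipped
Fold 3: move[1]->U => DUUULL INVALID (collision), skipped
Fold 4: move[4]->D => DRUUDL INVALID (collision), skipped

Answer: XXXX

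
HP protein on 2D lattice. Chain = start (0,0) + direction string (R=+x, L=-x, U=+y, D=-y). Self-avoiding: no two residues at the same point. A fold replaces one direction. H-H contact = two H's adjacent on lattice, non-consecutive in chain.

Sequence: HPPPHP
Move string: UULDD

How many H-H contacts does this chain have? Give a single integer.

Answer: 0

Derivation:
Positions: [(0, 0), (0, 1), (0, 2), (-1, 2), (-1, 1), (-1, 0)]
No H-H contacts found.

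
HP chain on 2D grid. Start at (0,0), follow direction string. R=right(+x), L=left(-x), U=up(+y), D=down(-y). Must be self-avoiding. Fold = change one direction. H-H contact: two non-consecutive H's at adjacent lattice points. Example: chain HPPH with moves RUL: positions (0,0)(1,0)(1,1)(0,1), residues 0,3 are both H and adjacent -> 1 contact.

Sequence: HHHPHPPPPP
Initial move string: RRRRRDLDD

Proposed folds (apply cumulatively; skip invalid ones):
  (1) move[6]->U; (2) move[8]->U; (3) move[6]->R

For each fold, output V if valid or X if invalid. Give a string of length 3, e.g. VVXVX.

Answer: XXV

Derivation:
Initial: RRRRRDLDD -> [(0, 0), (1, 0), (2, 0), (3, 0), (4, 0), (5, 0), (5, -1), (4, -1), (4, -2), (4, -3)]
Fold 1: move[6]->U => RRRRRDUDD INVALID (collision), skipped
Fold 2: move[8]->U => RRRRRDLDU INVALID (collision), skipped
Fold 3: move[6]->R => RRRRRDRDD VALID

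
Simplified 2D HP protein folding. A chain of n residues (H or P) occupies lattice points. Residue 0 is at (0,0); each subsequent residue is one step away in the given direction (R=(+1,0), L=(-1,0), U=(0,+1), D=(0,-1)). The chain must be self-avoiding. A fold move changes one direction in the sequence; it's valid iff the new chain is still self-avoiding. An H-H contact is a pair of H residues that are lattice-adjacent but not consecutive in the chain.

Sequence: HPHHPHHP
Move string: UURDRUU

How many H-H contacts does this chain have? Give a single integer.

Answer: 1

Derivation:
Positions: [(0, 0), (0, 1), (0, 2), (1, 2), (1, 1), (2, 1), (2, 2), (2, 3)]
H-H contact: residue 3 @(1,2) - residue 6 @(2, 2)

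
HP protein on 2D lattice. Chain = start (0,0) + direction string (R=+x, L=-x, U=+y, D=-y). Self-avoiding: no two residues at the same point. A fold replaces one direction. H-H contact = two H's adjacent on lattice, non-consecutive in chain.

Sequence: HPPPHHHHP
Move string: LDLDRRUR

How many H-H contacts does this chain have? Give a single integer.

Answer: 1

Derivation:
Positions: [(0, 0), (-1, 0), (-1, -1), (-2, -1), (-2, -2), (-1, -2), (0, -2), (0, -1), (1, -1)]
H-H contact: residue 0 @(0,0) - residue 7 @(0, -1)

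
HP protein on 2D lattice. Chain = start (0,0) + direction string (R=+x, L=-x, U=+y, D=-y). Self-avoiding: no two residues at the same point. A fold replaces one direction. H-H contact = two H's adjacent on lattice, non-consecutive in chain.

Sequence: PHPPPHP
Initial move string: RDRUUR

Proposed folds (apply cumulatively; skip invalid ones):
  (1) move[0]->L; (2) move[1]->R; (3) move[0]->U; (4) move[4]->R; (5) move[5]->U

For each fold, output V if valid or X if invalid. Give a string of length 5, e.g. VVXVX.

Initial: RDRUUR -> [(0, 0), (1, 0), (1, -1), (2, -1), (2, 0), (2, 1), (3, 1)]
Fold 1: move[0]->L => LDRUUR INVALID (collision), skipped
Fold 2: move[1]->R => RRRUUR VALID
Fold 3: move[0]->U => URRUUR VALID
Fold 4: move[4]->R => URRURR VALID
Fold 5: move[5]->U => URRURU VALID

Answer: XVVVV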